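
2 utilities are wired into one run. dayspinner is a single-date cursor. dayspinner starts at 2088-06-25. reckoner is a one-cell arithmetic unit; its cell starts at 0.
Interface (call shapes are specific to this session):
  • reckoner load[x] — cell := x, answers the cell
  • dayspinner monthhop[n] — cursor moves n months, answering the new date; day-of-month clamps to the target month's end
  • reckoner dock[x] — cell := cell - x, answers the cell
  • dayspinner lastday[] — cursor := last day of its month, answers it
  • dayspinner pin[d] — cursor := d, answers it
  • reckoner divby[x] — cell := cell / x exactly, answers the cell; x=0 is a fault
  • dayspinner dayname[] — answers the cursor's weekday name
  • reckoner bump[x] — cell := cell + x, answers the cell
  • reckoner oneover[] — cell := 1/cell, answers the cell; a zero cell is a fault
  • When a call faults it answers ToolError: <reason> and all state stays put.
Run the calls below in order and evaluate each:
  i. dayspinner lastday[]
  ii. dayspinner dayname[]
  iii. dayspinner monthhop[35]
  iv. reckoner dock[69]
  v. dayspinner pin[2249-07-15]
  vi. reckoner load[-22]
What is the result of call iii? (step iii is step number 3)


→ dayspinner lastday()
← 2088-06-30
→ dayspinner dayname()
← Wednesday
→ dayspinner monthhop(35)
← 2091-05-30
→ reckoner dock(69)
← -69
→ dayspinner pin(2249-07-15)
← 2249-07-15
→ reckoner load(-22)
← -22

Answer: 2091-05-30


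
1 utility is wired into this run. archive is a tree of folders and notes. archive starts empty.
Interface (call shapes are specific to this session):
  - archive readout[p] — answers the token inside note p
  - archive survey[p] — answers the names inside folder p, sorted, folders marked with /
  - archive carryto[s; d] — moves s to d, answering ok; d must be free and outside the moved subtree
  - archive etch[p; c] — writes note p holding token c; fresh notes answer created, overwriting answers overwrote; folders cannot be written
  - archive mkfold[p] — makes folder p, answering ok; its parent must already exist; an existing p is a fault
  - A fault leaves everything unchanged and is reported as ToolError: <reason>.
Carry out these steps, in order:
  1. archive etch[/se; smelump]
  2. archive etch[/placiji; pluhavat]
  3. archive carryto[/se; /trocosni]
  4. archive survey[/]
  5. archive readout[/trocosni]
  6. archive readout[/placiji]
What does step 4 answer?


Answer: [placiji, trocosni]

Derivation:
// archive etch(p='/se', c='smelump') => created
// archive etch(p='/placiji', c='pluhavat') => created
// archive carryto(s='/se', d='/trocosni') => ok
// archive survey(p='/') => [placiji, trocosni]
// archive readout(p='/trocosni') => smelump
// archive readout(p='/placiji') => pluhavat


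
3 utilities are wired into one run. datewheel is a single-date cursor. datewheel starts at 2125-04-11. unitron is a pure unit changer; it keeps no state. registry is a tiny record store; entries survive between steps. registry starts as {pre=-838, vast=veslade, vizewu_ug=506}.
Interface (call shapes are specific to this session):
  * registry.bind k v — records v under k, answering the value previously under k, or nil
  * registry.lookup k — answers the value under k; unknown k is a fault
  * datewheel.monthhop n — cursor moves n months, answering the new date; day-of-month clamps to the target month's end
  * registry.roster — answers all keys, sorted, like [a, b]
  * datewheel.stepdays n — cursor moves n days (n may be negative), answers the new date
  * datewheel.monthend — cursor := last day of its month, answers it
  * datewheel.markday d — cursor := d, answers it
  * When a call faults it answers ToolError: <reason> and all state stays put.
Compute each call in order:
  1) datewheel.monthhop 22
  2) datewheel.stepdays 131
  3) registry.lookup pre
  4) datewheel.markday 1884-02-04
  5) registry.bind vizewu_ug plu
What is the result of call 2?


-- monthhop(n: 22) => 2127-02-11
-- stepdays(n: 131) => 2127-06-22
-- lookup(k: pre) => -838
-- markday(d: 1884-02-04) => 1884-02-04
-- bind(k: vizewu_ug, v: plu) => 506

Answer: 2127-06-22


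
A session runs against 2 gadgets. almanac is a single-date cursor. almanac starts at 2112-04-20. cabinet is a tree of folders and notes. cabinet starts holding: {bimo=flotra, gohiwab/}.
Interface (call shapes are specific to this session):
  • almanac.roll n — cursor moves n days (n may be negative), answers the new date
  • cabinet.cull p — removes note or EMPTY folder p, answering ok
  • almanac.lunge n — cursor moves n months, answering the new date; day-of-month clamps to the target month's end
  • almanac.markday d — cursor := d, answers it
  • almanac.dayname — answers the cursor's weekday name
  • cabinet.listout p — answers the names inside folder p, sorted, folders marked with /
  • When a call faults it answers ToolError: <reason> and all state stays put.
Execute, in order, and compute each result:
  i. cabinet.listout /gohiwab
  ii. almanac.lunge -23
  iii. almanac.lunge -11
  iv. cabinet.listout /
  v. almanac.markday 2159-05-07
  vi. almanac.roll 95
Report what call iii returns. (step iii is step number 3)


> cabinet.listout /gohiwab
[out] []
> almanac.lunge -23
[out] 2110-05-20
> almanac.lunge -11
[out] 2109-06-20
> cabinet.listout /
[out] [bimo, gohiwab/]
> almanac.markday 2159-05-07
[out] 2159-05-07
> almanac.roll 95
[out] 2159-08-10

Answer: 2109-06-20


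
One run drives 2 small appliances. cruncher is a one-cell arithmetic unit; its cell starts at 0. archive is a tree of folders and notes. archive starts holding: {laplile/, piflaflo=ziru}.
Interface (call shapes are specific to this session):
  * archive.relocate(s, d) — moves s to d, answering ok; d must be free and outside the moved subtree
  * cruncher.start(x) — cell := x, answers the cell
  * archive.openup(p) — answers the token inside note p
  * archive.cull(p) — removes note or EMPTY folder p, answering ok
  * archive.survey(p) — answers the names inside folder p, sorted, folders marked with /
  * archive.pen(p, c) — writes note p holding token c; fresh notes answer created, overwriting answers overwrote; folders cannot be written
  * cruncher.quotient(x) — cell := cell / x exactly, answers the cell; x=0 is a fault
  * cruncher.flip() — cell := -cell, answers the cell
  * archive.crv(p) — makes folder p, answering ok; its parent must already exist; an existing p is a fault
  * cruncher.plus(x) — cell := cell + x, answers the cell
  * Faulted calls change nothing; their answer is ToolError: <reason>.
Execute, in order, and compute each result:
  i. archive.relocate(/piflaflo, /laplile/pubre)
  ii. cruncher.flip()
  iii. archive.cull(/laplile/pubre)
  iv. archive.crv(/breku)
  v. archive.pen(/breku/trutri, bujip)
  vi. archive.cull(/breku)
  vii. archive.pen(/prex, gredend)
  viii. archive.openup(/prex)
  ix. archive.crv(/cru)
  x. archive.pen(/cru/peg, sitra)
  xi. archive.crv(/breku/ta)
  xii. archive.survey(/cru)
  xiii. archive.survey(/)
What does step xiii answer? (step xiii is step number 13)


Answer: [breku/, cru/, laplile/, prex]

Derivation:
Act: archive.relocate[s→/piflaflo; d→/laplile/pubre]
Obs: ok
Act: cruncher.flip[]
Obs: 0
Act: archive.cull[p→/laplile/pubre]
Obs: ok
Act: archive.crv[p→/breku]
Obs: ok
Act: archive.pen[p→/breku/trutri; c→bujip]
Obs: created
Act: archive.cull[p→/breku]
Obs: ToolError: not empty
Act: archive.pen[p→/prex; c→gredend]
Obs: created
Act: archive.openup[p→/prex]
Obs: gredend
Act: archive.crv[p→/cru]
Obs: ok
Act: archive.pen[p→/cru/peg; c→sitra]
Obs: created
Act: archive.crv[p→/breku/ta]
Obs: ok
Act: archive.survey[p→/cru]
Obs: [peg]
Act: archive.survey[p→/]
Obs: [breku/, cru/, laplile/, prex]


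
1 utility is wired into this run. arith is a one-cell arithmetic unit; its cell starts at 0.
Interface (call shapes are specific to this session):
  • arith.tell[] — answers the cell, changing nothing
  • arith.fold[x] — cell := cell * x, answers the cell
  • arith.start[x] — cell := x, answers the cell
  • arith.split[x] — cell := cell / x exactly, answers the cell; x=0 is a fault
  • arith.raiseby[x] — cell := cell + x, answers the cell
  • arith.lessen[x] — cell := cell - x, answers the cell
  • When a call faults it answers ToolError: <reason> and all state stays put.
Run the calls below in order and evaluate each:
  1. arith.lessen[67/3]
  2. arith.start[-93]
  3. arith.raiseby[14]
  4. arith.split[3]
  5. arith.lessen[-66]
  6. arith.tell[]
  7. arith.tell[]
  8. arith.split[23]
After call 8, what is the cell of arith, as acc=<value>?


CALL arith.lessen[67/3]
RET  -67/3
CALL arith.start[-93]
RET  -93
CALL arith.raiseby[14]
RET  -79
CALL arith.split[3]
RET  -79/3
CALL arith.lessen[-66]
RET  119/3
CALL arith.tell[]
RET  119/3
CALL arith.tell[]
RET  119/3
CALL arith.split[23]
RET  119/69

Answer: acc=119/69


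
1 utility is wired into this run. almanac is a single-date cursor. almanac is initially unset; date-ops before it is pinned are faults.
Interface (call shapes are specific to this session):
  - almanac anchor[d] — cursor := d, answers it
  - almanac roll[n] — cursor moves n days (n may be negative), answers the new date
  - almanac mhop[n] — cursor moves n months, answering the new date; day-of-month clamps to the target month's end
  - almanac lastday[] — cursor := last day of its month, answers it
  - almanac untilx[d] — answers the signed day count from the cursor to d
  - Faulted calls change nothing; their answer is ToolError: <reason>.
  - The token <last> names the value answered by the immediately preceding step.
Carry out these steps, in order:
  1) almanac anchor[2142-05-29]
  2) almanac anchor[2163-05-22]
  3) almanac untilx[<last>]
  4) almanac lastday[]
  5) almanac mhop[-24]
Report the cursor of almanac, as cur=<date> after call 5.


Answer: cur=2161-05-31

Derivation:
;; 1. almanac anchor(2142-05-29) == 2142-05-29
;; 2. almanac anchor(2163-05-22) == 2163-05-22
;; 3. almanac untilx(<last>) == 0
;; 4. almanac lastday() == 2163-05-31
;; 5. almanac mhop(-24) == 2161-05-31


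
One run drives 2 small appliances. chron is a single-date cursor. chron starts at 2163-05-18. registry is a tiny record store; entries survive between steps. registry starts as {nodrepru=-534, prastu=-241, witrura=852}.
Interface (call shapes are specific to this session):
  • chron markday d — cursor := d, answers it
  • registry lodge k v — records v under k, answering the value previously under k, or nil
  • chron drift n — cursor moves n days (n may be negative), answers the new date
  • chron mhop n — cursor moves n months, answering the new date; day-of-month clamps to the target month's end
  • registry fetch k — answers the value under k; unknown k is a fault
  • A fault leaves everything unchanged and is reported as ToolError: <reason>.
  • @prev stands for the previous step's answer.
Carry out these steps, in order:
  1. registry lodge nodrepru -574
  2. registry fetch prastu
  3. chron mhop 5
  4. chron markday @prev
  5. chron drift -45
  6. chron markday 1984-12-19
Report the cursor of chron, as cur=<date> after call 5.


I use registry lodge using k→nodrepru, v→-574, → -534.
Next I call registry fetch using k→prastu: -241.
Calling chron mhop using n→5: 2163-10-18.
I try chron markday using d→@prev, → 2163-10-18.
I try chron drift using n→-45, which returns 2163-09-03.
I try chron markday using d→1984-12-19, giving 1984-12-19.

Answer: cur=2163-09-03


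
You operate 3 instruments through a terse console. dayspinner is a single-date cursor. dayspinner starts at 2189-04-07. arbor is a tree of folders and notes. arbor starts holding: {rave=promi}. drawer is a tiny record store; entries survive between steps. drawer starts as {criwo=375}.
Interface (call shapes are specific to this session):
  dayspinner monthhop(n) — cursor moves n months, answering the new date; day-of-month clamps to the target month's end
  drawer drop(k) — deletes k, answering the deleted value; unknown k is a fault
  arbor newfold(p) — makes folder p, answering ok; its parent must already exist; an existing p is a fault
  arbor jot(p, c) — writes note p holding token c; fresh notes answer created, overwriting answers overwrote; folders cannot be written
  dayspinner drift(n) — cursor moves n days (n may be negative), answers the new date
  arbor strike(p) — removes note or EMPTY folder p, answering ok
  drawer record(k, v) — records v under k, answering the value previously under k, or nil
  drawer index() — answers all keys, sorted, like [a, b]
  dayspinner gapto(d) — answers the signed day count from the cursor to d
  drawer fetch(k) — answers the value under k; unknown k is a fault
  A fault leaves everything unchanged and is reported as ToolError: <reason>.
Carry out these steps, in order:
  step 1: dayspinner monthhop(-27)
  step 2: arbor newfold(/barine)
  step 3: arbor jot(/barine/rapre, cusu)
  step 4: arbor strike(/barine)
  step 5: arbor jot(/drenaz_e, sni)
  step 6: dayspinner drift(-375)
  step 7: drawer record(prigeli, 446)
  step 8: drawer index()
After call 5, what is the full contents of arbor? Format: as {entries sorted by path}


CALL dayspinner monthhop[-27]
RET  2187-01-07
CALL arbor newfold[/barine]
RET  ok
CALL arbor jot[/barine/rapre; cusu]
RET  created
CALL arbor strike[/barine]
RET  ToolError: not empty
CALL arbor jot[/drenaz_e; sni]
RET  created
CALL dayspinner drift[-375]
RET  2185-12-28
CALL drawer record[prigeli; 446]
RET  nil
CALL drawer index[]
RET  [criwo, prigeli]

Answer: {barine/, barine/rapre=cusu, drenaz_e=sni, rave=promi}


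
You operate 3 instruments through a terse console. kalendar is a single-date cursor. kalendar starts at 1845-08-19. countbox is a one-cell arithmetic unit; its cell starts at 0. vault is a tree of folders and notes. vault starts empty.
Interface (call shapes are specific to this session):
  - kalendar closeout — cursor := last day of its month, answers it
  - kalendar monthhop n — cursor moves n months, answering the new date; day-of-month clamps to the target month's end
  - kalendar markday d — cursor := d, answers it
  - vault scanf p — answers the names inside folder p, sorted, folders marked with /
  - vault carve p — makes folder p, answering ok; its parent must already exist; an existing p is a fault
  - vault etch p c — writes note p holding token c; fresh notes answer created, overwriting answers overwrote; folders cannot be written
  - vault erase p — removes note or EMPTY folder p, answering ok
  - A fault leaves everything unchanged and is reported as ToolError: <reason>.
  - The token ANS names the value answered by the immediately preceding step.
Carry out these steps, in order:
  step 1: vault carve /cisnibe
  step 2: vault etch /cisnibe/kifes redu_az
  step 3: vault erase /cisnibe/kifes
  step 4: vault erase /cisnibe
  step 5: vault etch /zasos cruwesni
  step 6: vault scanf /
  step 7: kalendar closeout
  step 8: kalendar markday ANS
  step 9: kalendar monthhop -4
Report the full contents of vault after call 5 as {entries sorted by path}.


Answer: {zasos=cruwesni}

Derivation:
==> vault carve(/cisnibe)
<== ok
==> vault etch(/cisnibe/kifes, redu_az)
<== created
==> vault erase(/cisnibe/kifes)
<== ok
==> vault erase(/cisnibe)
<== ok
==> vault etch(/zasos, cruwesni)
<== created
==> vault scanf(/)
<== [zasos]
==> kalendar closeout()
<== 1845-08-31
==> kalendar markday(ANS)
<== 1845-08-31
==> kalendar monthhop(-4)
<== 1845-04-30


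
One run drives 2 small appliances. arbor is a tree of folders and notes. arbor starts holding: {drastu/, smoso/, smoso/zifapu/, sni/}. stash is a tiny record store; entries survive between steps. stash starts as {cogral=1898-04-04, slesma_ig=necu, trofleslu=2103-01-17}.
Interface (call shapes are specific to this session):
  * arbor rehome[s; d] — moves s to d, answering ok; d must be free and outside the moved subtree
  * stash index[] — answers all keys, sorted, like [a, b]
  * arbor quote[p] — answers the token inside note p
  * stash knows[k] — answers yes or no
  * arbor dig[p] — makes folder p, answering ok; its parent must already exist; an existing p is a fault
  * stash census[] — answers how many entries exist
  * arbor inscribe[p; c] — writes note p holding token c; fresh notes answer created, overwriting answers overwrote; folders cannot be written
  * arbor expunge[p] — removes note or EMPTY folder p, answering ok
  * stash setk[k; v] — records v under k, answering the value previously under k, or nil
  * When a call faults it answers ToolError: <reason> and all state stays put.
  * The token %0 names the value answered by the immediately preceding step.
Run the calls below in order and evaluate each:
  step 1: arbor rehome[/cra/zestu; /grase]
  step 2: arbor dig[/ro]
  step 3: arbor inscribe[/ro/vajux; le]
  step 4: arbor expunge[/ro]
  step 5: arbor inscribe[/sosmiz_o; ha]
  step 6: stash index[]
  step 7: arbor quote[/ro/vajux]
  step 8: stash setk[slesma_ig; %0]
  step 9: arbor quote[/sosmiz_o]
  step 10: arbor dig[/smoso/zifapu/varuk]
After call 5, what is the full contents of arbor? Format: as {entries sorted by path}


Answer: {drastu/, ro/, ro/vajux=le, smoso/, smoso/zifapu/, sni/, sosmiz_o=ha}

Derivation:
==> arbor rehome(/cra/zestu, /grase)
<== ToolError: not found
==> arbor dig(/ro)
<== ok
==> arbor inscribe(/ro/vajux, le)
<== created
==> arbor expunge(/ro)
<== ToolError: not empty
==> arbor inscribe(/sosmiz_o, ha)
<== created
==> stash index()
<== [cogral, slesma_ig, trofleslu]
==> arbor quote(/ro/vajux)
<== le
==> stash setk(slesma_ig, %0)
<== necu
==> arbor quote(/sosmiz_o)
<== ha
==> arbor dig(/smoso/zifapu/varuk)
<== ok


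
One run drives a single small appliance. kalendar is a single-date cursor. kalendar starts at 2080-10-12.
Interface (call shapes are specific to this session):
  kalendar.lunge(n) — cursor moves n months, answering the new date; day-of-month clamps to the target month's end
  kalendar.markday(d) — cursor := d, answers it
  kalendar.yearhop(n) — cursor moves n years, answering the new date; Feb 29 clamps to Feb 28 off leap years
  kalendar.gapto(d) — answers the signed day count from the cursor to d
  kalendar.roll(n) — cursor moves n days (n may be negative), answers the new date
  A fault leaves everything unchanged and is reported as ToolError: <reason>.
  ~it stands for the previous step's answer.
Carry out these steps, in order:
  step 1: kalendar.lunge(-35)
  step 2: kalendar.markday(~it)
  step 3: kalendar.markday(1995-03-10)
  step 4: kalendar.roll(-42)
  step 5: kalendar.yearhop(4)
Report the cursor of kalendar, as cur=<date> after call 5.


Answer: cur=1999-01-27

Derivation:
·→ kalendar.lunge(n: -35)
·← 2077-11-12
·→ kalendar.markday(d: ~it)
·← 2077-11-12
·→ kalendar.markday(d: 1995-03-10)
·← 1995-03-10
·→ kalendar.roll(n: -42)
·← 1995-01-27
·→ kalendar.yearhop(n: 4)
·← 1999-01-27


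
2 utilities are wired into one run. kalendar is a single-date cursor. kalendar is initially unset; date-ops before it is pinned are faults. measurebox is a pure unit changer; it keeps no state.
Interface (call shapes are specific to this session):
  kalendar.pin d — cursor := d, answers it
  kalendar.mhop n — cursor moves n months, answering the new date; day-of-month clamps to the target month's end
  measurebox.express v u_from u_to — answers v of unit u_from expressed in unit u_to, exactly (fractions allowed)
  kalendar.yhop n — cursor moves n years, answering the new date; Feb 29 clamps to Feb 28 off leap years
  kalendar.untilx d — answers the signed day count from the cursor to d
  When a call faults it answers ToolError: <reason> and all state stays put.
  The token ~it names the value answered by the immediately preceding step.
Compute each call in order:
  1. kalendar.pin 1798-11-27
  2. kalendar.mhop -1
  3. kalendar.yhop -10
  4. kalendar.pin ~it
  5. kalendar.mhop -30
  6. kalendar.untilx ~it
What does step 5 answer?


Answer: 1786-04-27

Derivation:
% 1. kalendar.pin(1798-11-27) -> 1798-11-27
% 2. kalendar.mhop(-1) -> 1798-10-27
% 3. kalendar.yhop(-10) -> 1788-10-27
% 4. kalendar.pin(~it) -> 1788-10-27
% 5. kalendar.mhop(-30) -> 1786-04-27
% 6. kalendar.untilx(~it) -> 0


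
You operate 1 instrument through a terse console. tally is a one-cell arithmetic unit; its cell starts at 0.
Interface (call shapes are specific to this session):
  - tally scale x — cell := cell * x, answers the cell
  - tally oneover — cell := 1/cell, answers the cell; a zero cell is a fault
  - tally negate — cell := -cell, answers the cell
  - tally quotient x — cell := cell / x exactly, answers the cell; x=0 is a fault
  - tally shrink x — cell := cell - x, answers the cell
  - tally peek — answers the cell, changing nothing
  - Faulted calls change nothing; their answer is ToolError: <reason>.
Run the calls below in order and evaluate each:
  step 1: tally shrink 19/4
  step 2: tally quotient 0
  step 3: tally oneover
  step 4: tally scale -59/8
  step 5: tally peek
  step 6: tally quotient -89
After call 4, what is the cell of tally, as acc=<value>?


Answer: acc=59/38

Derivation:
>>> tally shrink x=19/4
[out] -19/4
>>> tally quotient x=0
[out] ToolError: division by zero
>>> tally oneover
[out] -4/19
>>> tally scale x=-59/8
[out] 59/38
>>> tally peek
[out] 59/38
>>> tally quotient x=-89
[out] -59/3382


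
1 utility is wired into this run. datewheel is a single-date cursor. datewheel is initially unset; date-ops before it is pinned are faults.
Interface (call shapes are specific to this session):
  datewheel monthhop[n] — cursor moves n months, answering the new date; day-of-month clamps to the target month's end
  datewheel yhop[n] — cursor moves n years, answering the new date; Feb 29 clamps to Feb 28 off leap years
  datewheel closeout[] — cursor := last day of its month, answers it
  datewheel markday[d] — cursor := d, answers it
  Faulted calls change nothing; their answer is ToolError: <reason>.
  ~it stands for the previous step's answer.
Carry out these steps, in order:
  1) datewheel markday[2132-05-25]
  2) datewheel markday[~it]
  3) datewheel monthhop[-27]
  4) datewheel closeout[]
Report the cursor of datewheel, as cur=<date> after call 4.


→ datewheel markday(d: 2132-05-25)
← 2132-05-25
→ datewheel markday(d: ~it)
← 2132-05-25
→ datewheel monthhop(n: -27)
← 2130-02-25
→ datewheel closeout()
← 2130-02-28

Answer: cur=2130-02-28


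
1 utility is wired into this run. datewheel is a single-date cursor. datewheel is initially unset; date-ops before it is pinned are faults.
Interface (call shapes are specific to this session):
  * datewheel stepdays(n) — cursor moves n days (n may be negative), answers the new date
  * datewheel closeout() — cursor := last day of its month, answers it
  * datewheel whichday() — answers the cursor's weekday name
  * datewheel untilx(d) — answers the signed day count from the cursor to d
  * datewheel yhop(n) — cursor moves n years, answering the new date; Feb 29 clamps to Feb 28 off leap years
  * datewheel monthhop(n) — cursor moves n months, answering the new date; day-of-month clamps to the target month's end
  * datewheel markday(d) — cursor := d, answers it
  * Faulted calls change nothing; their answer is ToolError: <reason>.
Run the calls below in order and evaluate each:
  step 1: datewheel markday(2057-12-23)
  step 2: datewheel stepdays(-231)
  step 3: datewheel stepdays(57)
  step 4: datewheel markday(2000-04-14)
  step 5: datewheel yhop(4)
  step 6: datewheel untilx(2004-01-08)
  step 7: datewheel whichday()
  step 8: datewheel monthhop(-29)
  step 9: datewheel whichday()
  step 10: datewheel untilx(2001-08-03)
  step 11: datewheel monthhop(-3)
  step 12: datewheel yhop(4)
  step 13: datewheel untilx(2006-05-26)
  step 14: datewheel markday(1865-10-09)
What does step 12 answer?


Step: datewheel markday[2057-12-23]
Result: 2057-12-23
Step: datewheel stepdays[-231]
Result: 2057-05-06
Step: datewheel stepdays[57]
Result: 2057-07-02
Step: datewheel markday[2000-04-14]
Result: 2000-04-14
Step: datewheel yhop[4]
Result: 2004-04-14
Step: datewheel untilx[2004-01-08]
Result: -97
Step: datewheel whichday[]
Result: Wednesday
Step: datewheel monthhop[-29]
Result: 2001-11-14
Step: datewheel whichday[]
Result: Wednesday
Step: datewheel untilx[2001-08-03]
Result: -103
Step: datewheel monthhop[-3]
Result: 2001-08-14
Step: datewheel yhop[4]
Result: 2005-08-14
Step: datewheel untilx[2006-05-26]
Result: 285
Step: datewheel markday[1865-10-09]
Result: 1865-10-09

Answer: 2005-08-14


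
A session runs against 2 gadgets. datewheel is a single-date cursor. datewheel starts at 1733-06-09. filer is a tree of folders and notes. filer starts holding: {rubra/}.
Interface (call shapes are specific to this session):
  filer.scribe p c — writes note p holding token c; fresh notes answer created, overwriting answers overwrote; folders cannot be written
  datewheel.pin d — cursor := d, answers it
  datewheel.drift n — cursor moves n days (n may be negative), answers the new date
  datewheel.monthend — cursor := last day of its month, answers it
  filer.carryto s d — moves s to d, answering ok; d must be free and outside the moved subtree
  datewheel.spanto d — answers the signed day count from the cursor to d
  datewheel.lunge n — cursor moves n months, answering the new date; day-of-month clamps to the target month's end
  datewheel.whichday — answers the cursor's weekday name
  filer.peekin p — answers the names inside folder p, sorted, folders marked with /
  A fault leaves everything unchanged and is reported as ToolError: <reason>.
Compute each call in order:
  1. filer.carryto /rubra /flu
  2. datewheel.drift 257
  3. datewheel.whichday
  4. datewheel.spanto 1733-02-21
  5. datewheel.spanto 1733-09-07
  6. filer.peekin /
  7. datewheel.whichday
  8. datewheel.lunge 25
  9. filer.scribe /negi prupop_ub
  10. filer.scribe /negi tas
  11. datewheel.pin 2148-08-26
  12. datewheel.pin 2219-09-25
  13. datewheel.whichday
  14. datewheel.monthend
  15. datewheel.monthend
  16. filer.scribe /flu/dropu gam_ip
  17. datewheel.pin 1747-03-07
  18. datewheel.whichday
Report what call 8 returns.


Answer: 1736-03-21

Derivation:
·→ filer.carryto(s→/rubra, d→/flu)
·← ok
·→ datewheel.drift(n→257)
·← 1734-02-21
·→ datewheel.whichday()
·← Sunday
·→ datewheel.spanto(d→1733-02-21)
·← -365
·→ datewheel.spanto(d→1733-09-07)
·← -167
·→ filer.peekin(p→/)
·← [flu/]
·→ datewheel.whichday()
·← Sunday
·→ datewheel.lunge(n→25)
·← 1736-03-21
·→ filer.scribe(p→/negi, c→prupop_ub)
·← created
·→ filer.scribe(p→/negi, c→tas)
·← overwrote
·→ datewheel.pin(d→2148-08-26)
·← 2148-08-26
·→ datewheel.pin(d→2219-09-25)
·← 2219-09-25
·→ datewheel.whichday()
·← Saturday
·→ datewheel.monthend()
·← 2219-09-30
·→ datewheel.monthend()
·← 2219-09-30
·→ filer.scribe(p→/flu/dropu, c→gam_ip)
·← created
·→ datewheel.pin(d→1747-03-07)
·← 1747-03-07
·→ datewheel.whichday()
·← Tuesday


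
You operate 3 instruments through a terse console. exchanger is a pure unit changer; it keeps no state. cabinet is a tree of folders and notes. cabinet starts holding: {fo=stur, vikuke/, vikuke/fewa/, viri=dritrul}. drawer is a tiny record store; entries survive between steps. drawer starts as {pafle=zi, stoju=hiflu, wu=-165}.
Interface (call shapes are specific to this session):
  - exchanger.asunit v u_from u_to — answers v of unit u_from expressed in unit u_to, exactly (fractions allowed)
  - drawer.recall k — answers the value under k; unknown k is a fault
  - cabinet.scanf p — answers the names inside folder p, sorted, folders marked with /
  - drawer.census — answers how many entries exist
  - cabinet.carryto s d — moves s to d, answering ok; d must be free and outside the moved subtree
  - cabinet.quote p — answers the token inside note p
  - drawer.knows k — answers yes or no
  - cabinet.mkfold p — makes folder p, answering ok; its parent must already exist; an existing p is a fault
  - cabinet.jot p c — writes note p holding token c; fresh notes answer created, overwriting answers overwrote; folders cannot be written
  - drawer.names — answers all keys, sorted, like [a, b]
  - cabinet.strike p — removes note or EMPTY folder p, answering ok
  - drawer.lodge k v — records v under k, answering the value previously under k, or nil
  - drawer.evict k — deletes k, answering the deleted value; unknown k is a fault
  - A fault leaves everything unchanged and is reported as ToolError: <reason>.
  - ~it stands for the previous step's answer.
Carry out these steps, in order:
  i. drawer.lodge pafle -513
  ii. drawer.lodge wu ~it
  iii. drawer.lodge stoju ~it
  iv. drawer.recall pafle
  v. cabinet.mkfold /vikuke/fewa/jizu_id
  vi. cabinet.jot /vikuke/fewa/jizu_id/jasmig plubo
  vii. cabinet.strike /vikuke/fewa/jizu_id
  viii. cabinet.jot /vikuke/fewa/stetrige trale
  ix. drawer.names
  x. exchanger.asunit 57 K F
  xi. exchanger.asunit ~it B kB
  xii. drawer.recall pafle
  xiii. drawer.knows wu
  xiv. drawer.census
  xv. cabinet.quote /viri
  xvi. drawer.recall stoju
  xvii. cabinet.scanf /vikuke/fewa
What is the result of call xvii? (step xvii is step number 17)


% drawer.lodge k='pafle' v='-513'
[out] zi
% drawer.lodge k='wu' v='~it'
[out] -165
% drawer.lodge k='stoju' v='~it'
[out] hiflu
% drawer.recall k='pafle'
[out] -513
% cabinet.mkfold p='/vikuke/fewa/jizu_id'
[out] ok
% cabinet.jot p='/vikuke/fewa/jizu_id/jasmig' c='plubo'
[out] created
% cabinet.strike p='/vikuke/fewa/jizu_id'
[out] ToolError: not empty
% cabinet.jot p='/vikuke/fewa/stetrige' c='trale'
[out] created
% drawer.names
[out] [pafle, stoju, wu]
% exchanger.asunit v='57' u_from='K' u_to='F'
[out] -35707/100
% exchanger.asunit v='~it' u_from='B' u_to='kB'
[out] -35707/100000
% drawer.recall k='pafle'
[out] -513
% drawer.knows k='wu'
[out] yes
% drawer.census
[out] 3
% cabinet.quote p='/viri'
[out] dritrul
% drawer.recall k='stoju'
[out] -165
% cabinet.scanf p='/vikuke/fewa'
[out] [jizu_id/, stetrige]

Answer: [jizu_id/, stetrige]


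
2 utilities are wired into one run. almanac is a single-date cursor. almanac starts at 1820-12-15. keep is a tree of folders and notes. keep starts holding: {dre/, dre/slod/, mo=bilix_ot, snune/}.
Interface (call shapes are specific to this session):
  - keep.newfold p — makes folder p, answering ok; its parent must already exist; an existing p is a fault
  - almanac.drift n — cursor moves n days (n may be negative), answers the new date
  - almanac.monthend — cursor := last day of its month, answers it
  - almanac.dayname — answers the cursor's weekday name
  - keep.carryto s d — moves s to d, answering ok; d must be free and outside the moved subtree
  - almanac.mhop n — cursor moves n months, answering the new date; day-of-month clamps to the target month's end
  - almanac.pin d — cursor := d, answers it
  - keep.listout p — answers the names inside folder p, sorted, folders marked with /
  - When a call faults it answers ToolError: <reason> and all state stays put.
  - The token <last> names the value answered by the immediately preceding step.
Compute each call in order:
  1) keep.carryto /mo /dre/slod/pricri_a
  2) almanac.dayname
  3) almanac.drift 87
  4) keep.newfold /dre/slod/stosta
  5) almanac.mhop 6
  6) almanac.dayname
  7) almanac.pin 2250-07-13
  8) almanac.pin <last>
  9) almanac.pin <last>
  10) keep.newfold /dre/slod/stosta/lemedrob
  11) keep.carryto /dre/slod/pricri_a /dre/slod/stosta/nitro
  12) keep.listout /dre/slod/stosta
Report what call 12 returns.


Answer: [lemedrob/, nitro]

Derivation:
Now I run keep.carryto passing s: /mo, d: /dre/slod/pricri_a, which returns ok.
Next I call almanac.dayname: Friday.
I use almanac.drift passing n: 87, → 1821-03-12.
Then keep.newfold passing p: /dre/slod/stosta, and see ok.
Using almanac.mhop passing n: 6, and see 1821-09-12.
I call almanac.dayname(): Wednesday.
Calling almanac.pin passing d: 2250-07-13, which returns 2250-07-13.
Using almanac.pin passing d: <last>: 2250-07-13.
I call almanac.pin passing d: <last>, which returns 2250-07-13.
Next I call keep.newfold passing p: /dre/slod/stosta/lemedrob, yielding ok.
Calling keep.carryto passing s: /dre/slod/pricri_a, d: /dre/slod/stosta/nitro, giving ok.
Using keep.listout passing p: /dre/slod/stosta, which returns [lemedrob/, nitro].


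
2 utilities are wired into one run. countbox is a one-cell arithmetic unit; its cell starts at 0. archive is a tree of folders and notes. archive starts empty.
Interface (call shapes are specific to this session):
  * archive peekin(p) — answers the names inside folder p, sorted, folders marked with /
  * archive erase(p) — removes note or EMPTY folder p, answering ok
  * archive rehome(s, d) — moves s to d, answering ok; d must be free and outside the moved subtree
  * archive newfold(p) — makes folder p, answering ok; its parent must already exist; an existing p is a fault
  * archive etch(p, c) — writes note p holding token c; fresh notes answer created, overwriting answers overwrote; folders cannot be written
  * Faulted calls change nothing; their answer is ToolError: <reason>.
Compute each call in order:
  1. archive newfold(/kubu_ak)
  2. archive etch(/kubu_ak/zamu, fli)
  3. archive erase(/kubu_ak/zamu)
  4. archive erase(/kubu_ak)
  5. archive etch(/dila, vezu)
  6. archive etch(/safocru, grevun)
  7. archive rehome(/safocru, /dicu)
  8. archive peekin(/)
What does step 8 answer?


Step: archive newfold[p='/kubu_ak']
Result: ok
Step: archive etch[p='/kubu_ak/zamu'; c='fli']
Result: created
Step: archive erase[p='/kubu_ak/zamu']
Result: ok
Step: archive erase[p='/kubu_ak']
Result: ok
Step: archive etch[p='/dila'; c='vezu']
Result: created
Step: archive etch[p='/safocru'; c='grevun']
Result: created
Step: archive rehome[s='/safocru'; d='/dicu']
Result: ok
Step: archive peekin[p='/']
Result: [dicu, dila]

Answer: [dicu, dila]


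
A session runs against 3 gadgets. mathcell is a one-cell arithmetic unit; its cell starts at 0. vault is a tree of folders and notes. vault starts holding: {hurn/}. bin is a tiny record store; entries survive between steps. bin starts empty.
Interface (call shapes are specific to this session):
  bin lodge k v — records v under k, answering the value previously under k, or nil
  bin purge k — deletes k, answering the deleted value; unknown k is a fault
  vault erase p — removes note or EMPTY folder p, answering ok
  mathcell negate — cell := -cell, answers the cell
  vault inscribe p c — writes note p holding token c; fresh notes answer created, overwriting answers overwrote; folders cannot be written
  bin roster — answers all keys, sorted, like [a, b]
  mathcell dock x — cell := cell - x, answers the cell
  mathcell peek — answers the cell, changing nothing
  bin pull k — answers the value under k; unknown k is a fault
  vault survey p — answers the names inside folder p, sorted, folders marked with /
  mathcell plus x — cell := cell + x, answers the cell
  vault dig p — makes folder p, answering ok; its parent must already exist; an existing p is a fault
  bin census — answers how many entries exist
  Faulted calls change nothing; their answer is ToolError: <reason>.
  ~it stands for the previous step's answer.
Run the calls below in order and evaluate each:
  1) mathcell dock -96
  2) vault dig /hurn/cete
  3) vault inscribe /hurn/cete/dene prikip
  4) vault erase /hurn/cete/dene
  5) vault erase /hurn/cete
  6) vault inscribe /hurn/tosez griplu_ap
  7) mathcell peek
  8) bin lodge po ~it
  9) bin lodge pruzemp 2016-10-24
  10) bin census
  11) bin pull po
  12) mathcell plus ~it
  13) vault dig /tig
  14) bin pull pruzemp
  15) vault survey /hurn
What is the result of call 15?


Answer: [tosez]

Derivation:
> mathcell dock x: -96
= 96
> vault dig p: /hurn/cete
= ok
> vault inscribe p: /hurn/cete/dene c: prikip
= created
> vault erase p: /hurn/cete/dene
= ok
> vault erase p: /hurn/cete
= ok
> vault inscribe p: /hurn/tosez c: griplu_ap
= created
> mathcell peek
= 96
> bin lodge k: po v: ~it
= nil
> bin lodge k: pruzemp v: 2016-10-24
= nil
> bin census
= 2
> bin pull k: po
= 96
> mathcell plus x: ~it
= 192
> vault dig p: /tig
= ok
> bin pull k: pruzemp
= 2016-10-24
> vault survey p: /hurn
= [tosez]


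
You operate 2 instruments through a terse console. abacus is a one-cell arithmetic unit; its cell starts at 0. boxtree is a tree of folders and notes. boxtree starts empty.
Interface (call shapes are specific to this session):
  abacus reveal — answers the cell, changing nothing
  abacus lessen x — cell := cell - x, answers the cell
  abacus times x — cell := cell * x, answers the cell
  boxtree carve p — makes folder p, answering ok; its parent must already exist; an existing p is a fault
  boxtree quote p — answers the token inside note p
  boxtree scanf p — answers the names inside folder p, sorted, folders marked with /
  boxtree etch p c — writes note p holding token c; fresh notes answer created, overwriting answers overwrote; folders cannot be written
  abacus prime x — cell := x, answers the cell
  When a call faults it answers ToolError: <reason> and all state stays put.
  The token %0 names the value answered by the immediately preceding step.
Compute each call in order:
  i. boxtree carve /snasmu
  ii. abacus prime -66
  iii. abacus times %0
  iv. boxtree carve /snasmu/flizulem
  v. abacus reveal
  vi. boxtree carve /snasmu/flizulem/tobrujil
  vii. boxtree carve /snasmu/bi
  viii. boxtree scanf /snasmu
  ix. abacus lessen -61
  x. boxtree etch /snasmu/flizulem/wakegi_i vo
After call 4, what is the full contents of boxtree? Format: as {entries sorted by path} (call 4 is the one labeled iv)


==> boxtree carve(p: /snasmu)
<== ok
==> abacus prime(x: -66)
<== -66
==> abacus times(x: %0)
<== 4356
==> boxtree carve(p: /snasmu/flizulem)
<== ok
==> abacus reveal()
<== 4356
==> boxtree carve(p: /snasmu/flizulem/tobrujil)
<== ok
==> boxtree carve(p: /snasmu/bi)
<== ok
==> boxtree scanf(p: /snasmu)
<== [bi/, flizulem/]
==> abacus lessen(x: -61)
<== 4417
==> boxtree etch(p: /snasmu/flizulem/wakegi_i, c: vo)
<== created

Answer: {snasmu/, snasmu/flizulem/}


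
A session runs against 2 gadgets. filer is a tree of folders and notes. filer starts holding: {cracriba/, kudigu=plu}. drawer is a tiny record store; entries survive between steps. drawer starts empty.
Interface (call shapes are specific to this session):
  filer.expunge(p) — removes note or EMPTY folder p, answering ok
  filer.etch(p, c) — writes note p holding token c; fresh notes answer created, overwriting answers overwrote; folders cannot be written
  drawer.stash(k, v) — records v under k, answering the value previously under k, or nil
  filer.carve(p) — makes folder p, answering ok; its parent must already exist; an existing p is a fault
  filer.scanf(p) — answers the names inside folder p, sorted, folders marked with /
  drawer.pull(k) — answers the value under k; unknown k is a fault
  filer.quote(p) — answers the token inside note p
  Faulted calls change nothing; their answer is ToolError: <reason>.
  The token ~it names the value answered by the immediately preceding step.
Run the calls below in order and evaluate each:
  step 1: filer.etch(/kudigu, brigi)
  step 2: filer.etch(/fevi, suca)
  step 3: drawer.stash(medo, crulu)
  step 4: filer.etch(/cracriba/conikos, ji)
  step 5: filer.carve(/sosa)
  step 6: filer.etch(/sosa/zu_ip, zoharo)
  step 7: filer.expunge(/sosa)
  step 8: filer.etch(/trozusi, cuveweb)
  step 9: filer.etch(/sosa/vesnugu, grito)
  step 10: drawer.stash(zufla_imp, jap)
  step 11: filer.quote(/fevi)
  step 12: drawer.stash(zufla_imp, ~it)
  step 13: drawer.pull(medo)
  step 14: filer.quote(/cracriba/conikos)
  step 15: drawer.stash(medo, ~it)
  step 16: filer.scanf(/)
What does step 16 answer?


==> etch(/kudigu, brigi)
<== overwrote
==> etch(/fevi, suca)
<== created
==> stash(medo, crulu)
<== nil
==> etch(/cracriba/conikos, ji)
<== created
==> carve(/sosa)
<== ok
==> etch(/sosa/zu_ip, zoharo)
<== created
==> expunge(/sosa)
<== ToolError: not empty
==> etch(/trozusi, cuveweb)
<== created
==> etch(/sosa/vesnugu, grito)
<== created
==> stash(zufla_imp, jap)
<== nil
==> quote(/fevi)
<== suca
==> stash(zufla_imp, ~it)
<== jap
==> pull(medo)
<== crulu
==> quote(/cracriba/conikos)
<== ji
==> stash(medo, ~it)
<== crulu
==> scanf(/)
<== [cracriba/, fevi, kudigu, sosa/, trozusi]

Answer: [cracriba/, fevi, kudigu, sosa/, trozusi]
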